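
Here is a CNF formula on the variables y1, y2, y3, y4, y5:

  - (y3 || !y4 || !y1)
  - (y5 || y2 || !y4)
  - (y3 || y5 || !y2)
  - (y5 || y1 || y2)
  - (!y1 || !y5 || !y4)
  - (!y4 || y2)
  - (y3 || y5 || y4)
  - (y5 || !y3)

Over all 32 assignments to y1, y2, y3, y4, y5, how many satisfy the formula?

10

Split on y5, then y4.
  y5=T, y4=T: remaining (y1,y2,y3) ∈ {(F,T,F); (F,T,T)} — 2.
  y5=T, y4=F: y1, y2, y3 free → 2^3 = 8.
  y5=F, y4=T: a clause becomes empty — 0.
  y5=F, y4=F: a clause becomes empty — 0.
Total: 2 + 8 + 0 + 0 = 10.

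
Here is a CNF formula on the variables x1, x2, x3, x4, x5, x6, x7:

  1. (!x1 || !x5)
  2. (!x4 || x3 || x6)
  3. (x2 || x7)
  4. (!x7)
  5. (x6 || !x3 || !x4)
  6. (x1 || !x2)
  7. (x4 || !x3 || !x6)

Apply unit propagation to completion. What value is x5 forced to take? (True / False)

(!x7) is a unit clause: x7 = False.
From (x7 || x2) and x7 = False: x2 = True.
From (!x2 || x1) and x2 = True: x1 = True.
In (!x5 || !x1), !x1 is now false; !x5 must hold, so x5 = False.

False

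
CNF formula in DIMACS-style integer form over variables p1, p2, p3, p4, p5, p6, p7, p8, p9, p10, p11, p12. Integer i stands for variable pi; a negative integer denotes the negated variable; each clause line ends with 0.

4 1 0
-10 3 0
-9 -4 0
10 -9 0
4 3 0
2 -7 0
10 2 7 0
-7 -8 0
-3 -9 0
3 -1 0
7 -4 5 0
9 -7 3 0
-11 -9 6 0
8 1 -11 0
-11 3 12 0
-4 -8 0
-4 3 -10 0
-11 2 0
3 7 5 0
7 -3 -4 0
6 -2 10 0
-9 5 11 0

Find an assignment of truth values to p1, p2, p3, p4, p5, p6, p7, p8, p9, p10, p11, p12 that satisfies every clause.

Pure literal: p5 appears only positively; assign p5 = True.
p6 occurs only positively in the remaining clauses — set p6 = True.
Set p1 = True and propagate.
  then p3 is forced to True.
  then p9 is forced to False.
Branch on p2: take p2 = True.
Try p4 = True.
  then p8 is forced to False.
  then p7 is forced to True.
p10, p11, p12 are now unconstrained; take p10 = True, p11 = True, p12 = True.

p1 = True, p2 = True, p3 = True, p4 = True, p5 = True, p6 = True, p7 = True, p8 = False, p9 = False, p10 = True, p11 = True, p12 = True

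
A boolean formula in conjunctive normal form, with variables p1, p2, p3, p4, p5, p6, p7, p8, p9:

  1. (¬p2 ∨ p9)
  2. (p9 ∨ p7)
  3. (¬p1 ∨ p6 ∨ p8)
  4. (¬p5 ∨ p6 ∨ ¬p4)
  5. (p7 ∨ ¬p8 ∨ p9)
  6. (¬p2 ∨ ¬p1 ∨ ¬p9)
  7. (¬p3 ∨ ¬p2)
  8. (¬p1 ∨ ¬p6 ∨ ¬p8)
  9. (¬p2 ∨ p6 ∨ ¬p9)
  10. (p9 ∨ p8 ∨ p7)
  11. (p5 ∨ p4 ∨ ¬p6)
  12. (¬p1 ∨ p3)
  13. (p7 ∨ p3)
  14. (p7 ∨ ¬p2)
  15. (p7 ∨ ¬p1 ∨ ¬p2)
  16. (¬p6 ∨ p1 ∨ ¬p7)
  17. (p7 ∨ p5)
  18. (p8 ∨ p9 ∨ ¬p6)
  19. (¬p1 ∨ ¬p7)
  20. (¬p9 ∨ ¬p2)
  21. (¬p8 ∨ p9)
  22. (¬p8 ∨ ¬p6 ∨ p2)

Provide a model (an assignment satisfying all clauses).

Try p1 = False.
The remaining clauses are satisfied by p2 = False, p3 = False, p4 = False, p5 = False, p6 = False, p7 = True, p8 = False, p9 = True.
Every clause has at least one true literal under this assignment.

p1 = False, p2 = False, p3 = False, p4 = False, p5 = False, p6 = False, p7 = True, p8 = False, p9 = True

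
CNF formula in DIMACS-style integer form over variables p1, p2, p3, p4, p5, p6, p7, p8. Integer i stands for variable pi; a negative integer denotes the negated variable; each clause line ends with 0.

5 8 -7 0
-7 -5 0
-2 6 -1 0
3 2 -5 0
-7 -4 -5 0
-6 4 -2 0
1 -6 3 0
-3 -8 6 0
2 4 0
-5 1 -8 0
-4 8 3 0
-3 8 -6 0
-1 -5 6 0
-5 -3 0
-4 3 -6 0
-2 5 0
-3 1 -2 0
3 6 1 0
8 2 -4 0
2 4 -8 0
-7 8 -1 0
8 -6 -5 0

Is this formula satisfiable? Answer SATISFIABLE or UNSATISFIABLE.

SATISFIABLE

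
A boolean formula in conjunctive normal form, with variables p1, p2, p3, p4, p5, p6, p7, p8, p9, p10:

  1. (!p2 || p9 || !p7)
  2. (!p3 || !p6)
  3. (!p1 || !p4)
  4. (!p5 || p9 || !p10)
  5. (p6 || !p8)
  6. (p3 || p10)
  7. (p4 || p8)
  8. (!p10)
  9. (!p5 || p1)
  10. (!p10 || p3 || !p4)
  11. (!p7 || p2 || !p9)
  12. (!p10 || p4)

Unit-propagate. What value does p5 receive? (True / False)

False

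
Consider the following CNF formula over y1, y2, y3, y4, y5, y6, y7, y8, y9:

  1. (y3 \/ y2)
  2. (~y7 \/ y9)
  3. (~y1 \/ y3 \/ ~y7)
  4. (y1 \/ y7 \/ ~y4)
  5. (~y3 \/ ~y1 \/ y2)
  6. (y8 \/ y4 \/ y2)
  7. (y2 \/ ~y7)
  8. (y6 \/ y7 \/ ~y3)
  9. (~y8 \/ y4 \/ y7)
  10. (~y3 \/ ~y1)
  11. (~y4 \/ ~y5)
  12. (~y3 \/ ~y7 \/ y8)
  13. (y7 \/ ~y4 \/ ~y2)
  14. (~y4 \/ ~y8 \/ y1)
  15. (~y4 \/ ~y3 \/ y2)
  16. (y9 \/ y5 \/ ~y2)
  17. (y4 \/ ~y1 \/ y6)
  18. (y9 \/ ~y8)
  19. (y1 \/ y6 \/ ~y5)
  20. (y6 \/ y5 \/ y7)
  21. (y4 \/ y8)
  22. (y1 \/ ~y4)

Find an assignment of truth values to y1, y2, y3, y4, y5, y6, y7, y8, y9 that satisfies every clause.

y1=0, y2=1, y3=1, y4=0, y5=1, y6=1, y7=1, y8=1, y9=1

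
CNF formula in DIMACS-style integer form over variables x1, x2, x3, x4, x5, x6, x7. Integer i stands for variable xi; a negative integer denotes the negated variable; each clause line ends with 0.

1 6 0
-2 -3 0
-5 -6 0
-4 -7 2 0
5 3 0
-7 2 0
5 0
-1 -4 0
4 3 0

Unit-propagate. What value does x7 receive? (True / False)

Unit clause (x5) sets x5 = True.
(NOT x6 OR NOT x5) with x5 = True leaves only NOT x6, so x6 = False.
In (x6 OR x1), x6 is now false; x1 must hold, so x1 = True.
(NOT x1 OR NOT x4) with x1 = True leaves only NOT x4, so x4 = False.
From (x4 OR x3) and x4 = False: x3 = True.
In (NOT x2 OR NOT x3), NOT x3 is now false; NOT x2 must hold, so x2 = False.
(NOT x7 OR x2): since x2 = False, the clause reduces to (NOT x7). x7 = False.

False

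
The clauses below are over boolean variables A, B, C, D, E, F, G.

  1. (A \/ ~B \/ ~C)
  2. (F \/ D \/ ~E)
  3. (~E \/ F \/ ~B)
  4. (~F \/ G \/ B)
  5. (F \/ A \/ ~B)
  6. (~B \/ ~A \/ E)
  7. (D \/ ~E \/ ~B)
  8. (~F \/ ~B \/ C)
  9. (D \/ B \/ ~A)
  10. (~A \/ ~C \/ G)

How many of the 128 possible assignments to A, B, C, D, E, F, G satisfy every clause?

Case analysis on B and A:
  B=T, A=T: remaining (C,D,E,F,G) ∈ {(T,T,T,T,T)} — 1.
  B=T, A=F: a clause becomes empty — 0.
  B=F, A=T: E free; 5 ways for (C,D,F,G) × 2^1 = 10.
  B=F, A=F: C free; 10 ways for (D,E,F,G) × 2^1 = 20.
Total: 1 + 0 + 10 + 20 = 31.

31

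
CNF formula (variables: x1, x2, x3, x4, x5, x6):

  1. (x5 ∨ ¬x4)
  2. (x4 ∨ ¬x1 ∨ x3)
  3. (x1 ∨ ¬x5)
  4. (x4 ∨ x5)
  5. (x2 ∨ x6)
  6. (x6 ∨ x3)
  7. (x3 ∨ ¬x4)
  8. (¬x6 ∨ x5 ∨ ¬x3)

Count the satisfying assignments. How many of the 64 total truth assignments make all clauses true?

6

Satisfying assignments:
  x1=1 x2=0 x3=1 x4=0 x5=1 x6=1
  x1=1 x2=0 x3=1 x4=1 x5=1 x6=1
  x1=1 x2=1 x3=1 x4=0 x5=1 x6=0
  x1=1 x2=1 x3=1 x4=0 x5=1 x6=1
  x1=1 x2=1 x3=1 x4=1 x5=1 x6=0
  x1=1 x2=1 x3=1 x4=1 x5=1 x6=1
Count: 6.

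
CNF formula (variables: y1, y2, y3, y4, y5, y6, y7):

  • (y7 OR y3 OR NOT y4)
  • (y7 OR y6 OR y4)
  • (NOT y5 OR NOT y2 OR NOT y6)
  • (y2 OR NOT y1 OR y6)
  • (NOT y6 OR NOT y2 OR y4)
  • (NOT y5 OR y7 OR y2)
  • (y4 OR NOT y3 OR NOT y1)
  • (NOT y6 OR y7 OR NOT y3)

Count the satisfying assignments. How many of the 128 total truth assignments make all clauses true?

Case analysis on y6 and y2:
  y6=T, y2=T: remaining (y1,y3,y4,y5,y7) ∈ {(F,F,T,F,T); (F,T,T,F,T); (T,F,T,F,T); (T,T,T,F,T)} — 4.
  y6=T, y2=F: 16 of the 32 assignments to (y1,y3,y4,y5,y7) work.
  y6=F, y2=T: y5 free; 9 ways for (y1,y3,y4,y7) × 2^1 = 18.
  y6=F, y2=F: 9 of the 32 assignments to (y1,y3,y4,y5,y7) work.
Total: 4 + 16 + 18 + 9 = 47.

47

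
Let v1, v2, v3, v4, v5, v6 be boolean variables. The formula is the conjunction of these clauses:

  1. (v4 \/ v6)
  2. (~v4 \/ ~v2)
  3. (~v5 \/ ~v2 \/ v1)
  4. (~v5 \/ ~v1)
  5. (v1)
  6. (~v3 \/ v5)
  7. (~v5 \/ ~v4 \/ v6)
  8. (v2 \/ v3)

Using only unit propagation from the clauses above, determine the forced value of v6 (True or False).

Unit clause (v1) sets v1 = True.
From (~v5 \/ ~v1) and v1 = True: v5 = False.
In (v5 \/ ~v3), v5 is now false; ~v3 must hold, so v3 = False.
(v2 \/ v3) with v3 = False leaves only v2, so v2 = True.
(~v2 \/ ~v4): since v2 = True, the clause reduces to (~v4). v4 = False.
From (v6 \/ v4) and v4 = False: v6 = True.

True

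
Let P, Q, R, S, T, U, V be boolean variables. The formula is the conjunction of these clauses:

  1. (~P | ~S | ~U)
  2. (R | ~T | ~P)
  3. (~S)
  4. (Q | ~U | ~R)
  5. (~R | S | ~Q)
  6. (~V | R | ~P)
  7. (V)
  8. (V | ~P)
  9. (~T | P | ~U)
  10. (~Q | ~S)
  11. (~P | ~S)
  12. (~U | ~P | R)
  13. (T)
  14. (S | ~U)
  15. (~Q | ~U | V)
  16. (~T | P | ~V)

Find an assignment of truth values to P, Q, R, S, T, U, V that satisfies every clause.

P=T  Q=F  R=T  S=F  T=T  U=F  V=T

Unit propagation: (~S) forces S = False.
The clause (V) is unit: V must be True.
(T) is a unit clause, so T = True.
The clause (~U) is unit: U must be False.
The clause (P) is unit: P must be True.
(R) is a unit clause, so R = True.
Unit propagation: (~Q) forces Q = False.
Every clause has at least one true literal under this assignment.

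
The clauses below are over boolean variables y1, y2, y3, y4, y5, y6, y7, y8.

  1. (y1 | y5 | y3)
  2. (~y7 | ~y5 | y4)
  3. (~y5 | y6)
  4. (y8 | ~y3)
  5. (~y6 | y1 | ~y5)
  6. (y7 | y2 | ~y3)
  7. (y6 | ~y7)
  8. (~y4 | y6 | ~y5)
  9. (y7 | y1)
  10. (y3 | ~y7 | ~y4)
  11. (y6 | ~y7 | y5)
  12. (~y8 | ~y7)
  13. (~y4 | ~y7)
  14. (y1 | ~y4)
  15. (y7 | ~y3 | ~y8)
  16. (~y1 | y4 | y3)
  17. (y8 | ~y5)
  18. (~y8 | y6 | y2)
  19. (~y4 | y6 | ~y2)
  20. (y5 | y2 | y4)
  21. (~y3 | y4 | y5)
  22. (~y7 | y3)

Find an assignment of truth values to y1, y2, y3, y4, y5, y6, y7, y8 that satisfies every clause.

y1 = True, y2 = True, y3 = False, y4 = True, y5 = True, y6 = True, y7 = False, y8 = True

Check each clause:
  1. (y3 | y5 | y1) — y1 is true.
  2. (~y7 | y4 | ~y5) — ~y7 is true.
  3. (y6 | ~y5) — y6 is true.
  4. (~y3 | y8) — y8 is true.
  5. (~y6 | y1 | ~y5) — y1 is true.
  6. (y2 | y7 | ~y3) — y2 is true.
  7. (~y7 | y6) — ~y7 is true.
  8. (y6 | ~y4 | ~y5) — y6 is true.
  9. (y7 | y1) — y1 is true.
  10. (~y7 | y3 | ~y4) — ~y7 is true.
  11. (~y7 | y5 | y6) — ~y7 is true.
  12. (~y7 | ~y8) — ~y7 is true.
  13. (~y4 | ~y7) — ~y7 is true.
  14. (~y4 | y1) — y1 is true.
  15. (~y3 | ~y8 | y7) — ~y3 is true.
  16. (~y1 | y3 | y4) — y4 is true.
  17. (y8 | ~y5) — y8 is true.
  18. (~y8 | y2 | y6) — y2 is true.
  19. (y6 | ~y4 | ~y2) — y6 is true.
  20. (y2 | y5 | y4) — y2 is true.
  21. (y5 | ~y3 | y4) — y5 is true.
  22. (~y7 | y3) — ~y7 is true.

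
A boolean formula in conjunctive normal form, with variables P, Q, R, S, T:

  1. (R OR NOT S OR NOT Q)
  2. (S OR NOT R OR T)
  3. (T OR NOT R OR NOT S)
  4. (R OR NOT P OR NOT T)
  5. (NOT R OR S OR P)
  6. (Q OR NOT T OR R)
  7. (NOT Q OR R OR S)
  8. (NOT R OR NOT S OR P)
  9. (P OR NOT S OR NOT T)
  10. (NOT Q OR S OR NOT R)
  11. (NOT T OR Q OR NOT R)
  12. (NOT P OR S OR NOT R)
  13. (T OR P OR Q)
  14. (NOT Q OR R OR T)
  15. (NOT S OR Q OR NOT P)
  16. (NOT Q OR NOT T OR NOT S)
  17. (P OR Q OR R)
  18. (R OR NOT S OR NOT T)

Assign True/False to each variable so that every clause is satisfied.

P=True, Q=False, R=False, S=False, T=False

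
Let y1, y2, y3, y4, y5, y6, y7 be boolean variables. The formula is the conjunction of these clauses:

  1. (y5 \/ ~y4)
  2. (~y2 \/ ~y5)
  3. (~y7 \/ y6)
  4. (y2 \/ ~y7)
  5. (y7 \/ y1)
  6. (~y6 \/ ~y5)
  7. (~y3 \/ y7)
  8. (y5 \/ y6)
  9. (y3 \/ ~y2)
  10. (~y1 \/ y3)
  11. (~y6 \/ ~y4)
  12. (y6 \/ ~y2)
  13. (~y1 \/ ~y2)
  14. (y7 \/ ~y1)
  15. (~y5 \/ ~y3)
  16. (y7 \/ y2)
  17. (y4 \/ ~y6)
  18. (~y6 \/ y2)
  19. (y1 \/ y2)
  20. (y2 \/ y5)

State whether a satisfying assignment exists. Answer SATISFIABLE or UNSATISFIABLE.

UNSATISFIABLE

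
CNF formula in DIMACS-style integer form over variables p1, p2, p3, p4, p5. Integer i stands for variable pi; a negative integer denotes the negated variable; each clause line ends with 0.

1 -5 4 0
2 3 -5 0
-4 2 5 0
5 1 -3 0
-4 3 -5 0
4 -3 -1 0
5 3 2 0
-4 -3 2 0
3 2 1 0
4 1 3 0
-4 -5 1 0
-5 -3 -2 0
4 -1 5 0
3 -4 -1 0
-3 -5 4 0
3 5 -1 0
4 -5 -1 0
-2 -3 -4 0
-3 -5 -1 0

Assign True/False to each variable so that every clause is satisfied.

p1=False  p2=True  p3=False  p4=True  p5=False

Branch on p1: take p1 = False.
Try p2 = True.
For the remaining variables, p3 = False, p4 = True, p5 = False works.
Every clause has at least one true literal under this assignment.
Check each clause:
  1. (!p5 || p4 || p1) — !p5 is true.
  2. (p2 || p3 || !p5) — p2 is true.
  3. (p2 || p5 || !p4) — p2 is true.
  4. (p5 || p1 || !p3) — !p3 is true.
  5. (!p5 || !p4 || p3) — !p5 is true.
  6. (!p1 || !p3 || p4) — p4 is true.
  7. (p5 || p3 || p2) — p2 is true.
  8. (!p3 || !p4 || p2) — p2 is true.
  9. (p1 || p3 || p2) — p2 is true.
  10. (p1 || p4 || p3) — p4 is true.
  11. (p1 || !p4 || !p5) — !p5 is true.
  12. (!p2 || !p5 || !p3) — !p5 is true.
  13. (p4 || !p1 || p5) — p4 is true.
  14. (!p4 || !p1 || p3) — !p1 is true.
  15. (!p5 || p4 || !p3) — !p5 is true.
  16. (p5 || !p1 || p3) — !p1 is true.
  17. (p4 || !p5 || !p1) — !p5 is true.
  18. (!p3 || !p4 || !p2) — !p3 is true.
  19. (!p1 || !p3 || !p5) — !p5 is true.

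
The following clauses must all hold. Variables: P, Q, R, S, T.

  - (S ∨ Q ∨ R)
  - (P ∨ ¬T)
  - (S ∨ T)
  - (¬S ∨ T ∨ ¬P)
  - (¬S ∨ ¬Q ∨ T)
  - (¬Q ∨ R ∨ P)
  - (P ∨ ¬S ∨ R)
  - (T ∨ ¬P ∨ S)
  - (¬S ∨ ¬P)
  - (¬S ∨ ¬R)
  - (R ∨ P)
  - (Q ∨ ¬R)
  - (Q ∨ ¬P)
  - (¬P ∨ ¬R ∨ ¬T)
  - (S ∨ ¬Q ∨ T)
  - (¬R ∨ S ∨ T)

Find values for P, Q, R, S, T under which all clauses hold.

P = 1, Q = 1, R = 0, S = 0, T = 1

Try P = True.
  then S is forced to False.
  then T is forced to True.
  then Q is forced to True.
  then R is forced to False.
Every clause has at least one true literal under this assignment.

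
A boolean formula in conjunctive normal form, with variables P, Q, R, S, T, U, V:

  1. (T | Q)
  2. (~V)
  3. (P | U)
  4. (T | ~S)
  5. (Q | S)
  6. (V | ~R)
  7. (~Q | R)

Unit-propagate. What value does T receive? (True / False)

(~V) stands alone — V = False.
(V | ~R): since V = False, the clause reduces to (~R). R = False.
In (~Q | R), R is now false; ~Q must hold, so Q = False.
In (Q | T), Q is now false; T must hold, so T = True.

True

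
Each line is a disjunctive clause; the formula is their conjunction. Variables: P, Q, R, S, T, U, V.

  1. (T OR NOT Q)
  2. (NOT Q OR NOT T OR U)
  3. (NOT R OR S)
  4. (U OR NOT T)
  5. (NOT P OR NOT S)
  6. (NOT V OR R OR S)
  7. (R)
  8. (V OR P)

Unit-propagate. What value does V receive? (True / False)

True

(R) is a unit clause: R = True.
(NOT R OR S): since R = True, the clause reduces to (S). S = True.
In (NOT P OR NOT S), NOT S is now false; NOT P must hold, so P = False.
(V OR P): since P = False, the clause reduces to (V). V = True.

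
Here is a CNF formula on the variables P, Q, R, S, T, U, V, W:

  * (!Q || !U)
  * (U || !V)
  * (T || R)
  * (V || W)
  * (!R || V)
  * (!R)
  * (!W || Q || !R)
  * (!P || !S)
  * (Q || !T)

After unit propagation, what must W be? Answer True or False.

(!R) is a unit clause: R = False.
(T || R) with R = False leaves only T, so T = True.
From (!T || Q) and T = True: Q = True.
(!U || !Q) with Q = True leaves only !U, so U = False.
From (!V || U) and U = False: V = False.
From (W || V) and V = False: W = True.

True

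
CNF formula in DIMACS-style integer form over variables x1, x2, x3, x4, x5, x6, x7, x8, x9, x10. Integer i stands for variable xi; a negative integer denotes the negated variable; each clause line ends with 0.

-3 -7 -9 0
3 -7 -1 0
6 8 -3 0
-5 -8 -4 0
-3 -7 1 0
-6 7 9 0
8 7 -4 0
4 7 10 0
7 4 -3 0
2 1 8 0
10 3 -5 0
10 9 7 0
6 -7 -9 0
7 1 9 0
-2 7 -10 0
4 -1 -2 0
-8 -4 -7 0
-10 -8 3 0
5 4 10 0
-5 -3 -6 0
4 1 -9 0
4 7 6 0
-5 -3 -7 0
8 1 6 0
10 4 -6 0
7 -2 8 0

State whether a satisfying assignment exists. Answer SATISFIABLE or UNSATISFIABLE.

Set x1 = True and propagate.
For the remaining variables, x2 = False, x3 = True, x4 = True, x5 = False, x6 = False, x7 = False, x8 = True, x9 = True, x10 = False works.
So x1 = 1  x2 = 0  x3 = 1  x4 = 1  x5 = 0  x6 = 0  x7 = 0  x8 = 1  x9 = 1  x10 = 0 is a satisfying assignment.

SATISFIABLE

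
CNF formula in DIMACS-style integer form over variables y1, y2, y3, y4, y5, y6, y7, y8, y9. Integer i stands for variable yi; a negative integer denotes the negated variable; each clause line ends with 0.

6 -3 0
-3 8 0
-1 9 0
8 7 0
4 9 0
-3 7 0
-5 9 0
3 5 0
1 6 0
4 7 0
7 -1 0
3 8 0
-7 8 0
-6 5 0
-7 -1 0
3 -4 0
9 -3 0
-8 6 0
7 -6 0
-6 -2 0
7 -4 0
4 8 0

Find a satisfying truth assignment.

y2 occurs only negated in the remaining clauses — set y2 = False.
Pure literal: y9 appears only positively; assign y9 = True.
Branch on y1: take y1 = False.
  then y6 is forced to True.
  then y5 is forced to True.
  then y7 is forced to True.
  then y8 is forced to True.
Set y3 = True and propagate.
y4 is now unconstrained; take y4 = False.
Check each clause:
  1. (¬y3 ∨ y6) — y6 is true.
  2. (¬y3 ∨ y8) — y8 is true.
  3. (¬y1 ∨ y9) — y9 is true.
  4. (y7 ∨ y8) — y8 is true.
  5. (y9 ∨ y4) — y9 is true.
  6. (y7 ∨ ¬y3) — y7 is true.
  7. (¬y5 ∨ y9) — y9 is true.
  8. (y5 ∨ y3) — y3 is true.
  9. (y1 ∨ y6) — y6 is true.
  10. (y4 ∨ y7) — y7 is true.
  11. (y7 ∨ ¬y1) — ¬y1 is true.
  12. (y3 ∨ y8) — y8 is true.
  13. (y8 ∨ ¬y7) — y8 is true.
  14. (¬y6 ∨ y5) — y5 is true.
  15. (¬y1 ∨ ¬y7) — ¬y1 is true.
  16. (¬y4 ∨ y3) — y3 is true.
  17. (y9 ∨ ¬y3) — y9 is true.
  18. (¬y8 ∨ y6) — y6 is true.
  19. (¬y6 ∨ y7) — y7 is true.
  20. (¬y6 ∨ ¬y2) — ¬y2 is true.
  21. (y7 ∨ ¬y4) — ¬y4 is true.
  22. (y4 ∨ y8) — y8 is true.

y1=F  y2=F  y3=T  y4=F  y5=T  y6=T  y7=T  y8=T  y9=T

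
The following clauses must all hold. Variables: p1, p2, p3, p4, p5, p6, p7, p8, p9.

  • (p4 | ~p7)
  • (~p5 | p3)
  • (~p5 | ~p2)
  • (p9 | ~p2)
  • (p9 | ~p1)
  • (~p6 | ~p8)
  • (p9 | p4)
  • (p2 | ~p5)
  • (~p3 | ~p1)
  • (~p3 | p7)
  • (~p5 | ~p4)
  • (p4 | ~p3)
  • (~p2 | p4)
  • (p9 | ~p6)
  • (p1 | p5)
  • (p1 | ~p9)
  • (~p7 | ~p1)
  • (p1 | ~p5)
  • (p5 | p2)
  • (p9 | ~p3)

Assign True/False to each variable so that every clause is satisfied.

Pure literal: p6 appears only negated; assign p6 = False.
Pure literal: p8 appears only negated; assign p8 = False.
Try p1 = True.
  then p9 is forced to True.
  then p3 is forced to False.
  then p5 is forced to False.
  then p7 is forced to False.
  then p2 is forced to True.
  then p4 is forced to True.
Check each clause:
  1. (~p7 | p4) — ~p7 is true.
  2. (~p5 | p3) — ~p5 is true.
  3. (~p2 | ~p5) — ~p5 is true.
  4. (~p2 | p9) — p9 is true.
  5. (p9 | ~p1) — p9 is true.
  6. (~p6 | ~p8) — ~p8 is true.
  7. (p9 | p4) — p9 is true.
  8. (~p5 | p2) — p2 is true.
  9. (~p3 | ~p1) — ~p3 is true.
  10. (~p3 | p7) — ~p3 is true.
  11. (~p5 | ~p4) — ~p5 is true.
  12. (p4 | ~p3) — p4 is true.
  13. (~p2 | p4) — p4 is true.
  14. (~p6 | p9) — p9 is true.
  15. (p5 | p1) — p1 is true.
  16. (~p9 | p1) — p1 is true.
  17. (~p7 | ~p1) — ~p7 is true.
  18. (~p5 | p1) — p1 is true.
  19. (p2 | p5) — p2 is true.
  20. (p9 | ~p3) — p9 is true.

p1=1, p2=1, p3=0, p4=1, p5=0, p6=0, p7=0, p8=0, p9=1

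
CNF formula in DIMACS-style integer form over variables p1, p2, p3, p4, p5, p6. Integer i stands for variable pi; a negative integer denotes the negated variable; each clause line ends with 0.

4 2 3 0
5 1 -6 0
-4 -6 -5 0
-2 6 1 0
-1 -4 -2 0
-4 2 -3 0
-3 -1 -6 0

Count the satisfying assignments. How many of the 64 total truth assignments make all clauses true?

Case analysis on p1 and p2:
  p1=T, p2=T: p5 free; 3 ways for (p3,p4,p6) × 2^1 = 6.
  p1=T, p2=F: 5 of the 16 assignments to (p3,p4,p5,p6) work.
  p1=F, p2=T: remaining (p3,p4,p5,p6) ∈ {(F,F,T,T); (T,F,T,T)} — 2.
  p1=F, p2=F: 5 of the 16 assignments to (p3,p4,p5,p6) work.
Total: 6 + 5 + 2 + 5 = 18.

18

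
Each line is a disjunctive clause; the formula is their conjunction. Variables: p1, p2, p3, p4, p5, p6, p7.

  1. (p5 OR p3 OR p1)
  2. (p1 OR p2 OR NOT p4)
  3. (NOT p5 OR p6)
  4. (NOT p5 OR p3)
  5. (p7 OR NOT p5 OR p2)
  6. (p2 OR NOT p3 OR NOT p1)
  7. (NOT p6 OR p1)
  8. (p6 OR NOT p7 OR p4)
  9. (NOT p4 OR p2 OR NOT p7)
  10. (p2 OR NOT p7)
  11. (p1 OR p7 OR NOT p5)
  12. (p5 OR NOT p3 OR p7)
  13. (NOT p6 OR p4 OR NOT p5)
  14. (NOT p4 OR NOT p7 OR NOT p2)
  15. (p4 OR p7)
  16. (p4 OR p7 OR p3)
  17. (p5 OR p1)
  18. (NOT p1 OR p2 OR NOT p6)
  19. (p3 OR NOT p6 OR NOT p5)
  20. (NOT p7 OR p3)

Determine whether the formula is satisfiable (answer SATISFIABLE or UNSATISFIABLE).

Branch on p1: take p1 = True.
For the remaining variables, p2 = True, p3 = True, p4 = False, p5 = False, p6 = True, p7 = True works.
So p1 = 1, p2 = 1, p3 = 1, p4 = 0, p5 = 0, p6 = 1, p7 = 1 is a satisfying assignment.

SATISFIABLE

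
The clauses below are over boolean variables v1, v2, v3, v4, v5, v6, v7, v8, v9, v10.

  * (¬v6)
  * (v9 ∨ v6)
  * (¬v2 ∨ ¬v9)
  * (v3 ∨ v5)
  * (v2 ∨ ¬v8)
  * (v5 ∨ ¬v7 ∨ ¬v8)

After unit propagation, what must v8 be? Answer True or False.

False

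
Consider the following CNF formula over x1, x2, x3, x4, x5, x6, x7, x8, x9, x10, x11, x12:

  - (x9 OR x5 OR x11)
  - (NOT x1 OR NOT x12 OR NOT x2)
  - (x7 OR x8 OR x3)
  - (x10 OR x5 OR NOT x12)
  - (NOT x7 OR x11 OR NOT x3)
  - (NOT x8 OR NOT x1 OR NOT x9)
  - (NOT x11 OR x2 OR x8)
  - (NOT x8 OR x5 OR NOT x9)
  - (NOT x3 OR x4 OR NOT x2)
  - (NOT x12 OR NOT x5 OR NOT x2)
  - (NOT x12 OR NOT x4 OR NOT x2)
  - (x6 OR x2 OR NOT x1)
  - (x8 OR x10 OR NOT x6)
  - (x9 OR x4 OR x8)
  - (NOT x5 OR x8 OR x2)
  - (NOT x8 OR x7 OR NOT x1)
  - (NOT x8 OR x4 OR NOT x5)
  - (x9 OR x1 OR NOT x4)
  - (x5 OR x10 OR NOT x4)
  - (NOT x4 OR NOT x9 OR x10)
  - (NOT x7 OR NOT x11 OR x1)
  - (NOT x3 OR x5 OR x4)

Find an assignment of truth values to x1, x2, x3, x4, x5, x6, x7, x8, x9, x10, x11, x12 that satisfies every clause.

x1=F, x2=T, x3=F, x4=T, x5=T, x6=F, x7=F, x8=T, x9=T, x10=T, x11=T, x12=F

Check each clause:
  1. (x11 OR x9 OR x5) — x9 is true.
  2. (NOT x1 OR NOT x12 OR NOT x2) — NOT x12 is true.
  3. (x8 OR x3 OR x7) — x8 is true.
  4. (x5 OR x10 OR NOT x12) — x10 is true.
  5. (NOT x3 OR x11 OR NOT x7) — NOT x7 is true.
  6. (NOT x9 OR NOT x1 OR NOT x8) — NOT x1 is true.
  7. (NOT x11 OR x2 OR x8) — x8 is true.
  8. (NOT x8 OR x5 OR NOT x9) — x5 is true.
  9. (x4 OR NOT x3 OR NOT x2) — x4 is true.
  10. (NOT x2 OR NOT x5 OR NOT x12) — NOT x12 is true.
  11. (NOT x12 OR NOT x2 OR NOT x4) — NOT x12 is true.
  12. (NOT x1 OR x6 OR x2) — x2 is true.
  13. (NOT x6 OR x10 OR x8) — x8 is true.
  14. (x8 OR x4 OR x9) — x8 is true.
  15. (x8 OR NOT x5 OR x2) — x8 is true.
  16. (NOT x1 OR x7 OR NOT x8) — NOT x1 is true.
  17. (x4 OR NOT x5 OR NOT x8) — x4 is true.
  18. (x1 OR NOT x4 OR x9) — x9 is true.
  19. (x10 OR x5 OR NOT x4) — x10 is true.
  20. (x10 OR NOT x9 OR NOT x4) — x10 is true.
  21. (NOT x7 OR NOT x11 OR x1) — NOT x7 is true.
  22. (NOT x3 OR x4 OR x5) — NOT x3 is true.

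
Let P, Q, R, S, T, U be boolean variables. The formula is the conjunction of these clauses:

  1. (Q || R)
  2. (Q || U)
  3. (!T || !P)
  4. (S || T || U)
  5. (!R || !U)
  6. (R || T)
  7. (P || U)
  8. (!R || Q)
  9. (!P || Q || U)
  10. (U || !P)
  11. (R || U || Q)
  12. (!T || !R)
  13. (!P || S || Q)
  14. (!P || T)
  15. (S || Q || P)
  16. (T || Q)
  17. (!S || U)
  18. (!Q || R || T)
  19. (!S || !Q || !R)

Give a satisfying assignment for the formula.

P=0, Q=1, R=0, S=1, T=1, U=1

Set P = False and propagate.
  then U is forced to True.
  then R is forced to False.
  then Q is forced to True.
  then T is forced to True.
S is now unconstrained; take S = True.
Every clause has at least one true literal under this assignment.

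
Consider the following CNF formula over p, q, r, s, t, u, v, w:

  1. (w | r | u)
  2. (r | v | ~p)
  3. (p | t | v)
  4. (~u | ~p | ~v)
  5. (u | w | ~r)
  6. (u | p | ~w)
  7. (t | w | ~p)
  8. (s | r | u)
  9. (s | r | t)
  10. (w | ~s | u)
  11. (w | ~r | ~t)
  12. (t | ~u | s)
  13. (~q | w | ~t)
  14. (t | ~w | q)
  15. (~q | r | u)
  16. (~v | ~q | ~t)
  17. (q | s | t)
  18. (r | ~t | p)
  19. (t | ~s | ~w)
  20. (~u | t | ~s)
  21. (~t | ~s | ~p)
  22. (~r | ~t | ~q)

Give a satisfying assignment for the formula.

p=F, q=F, r=T, s=T, t=T, u=T, v=F, w=T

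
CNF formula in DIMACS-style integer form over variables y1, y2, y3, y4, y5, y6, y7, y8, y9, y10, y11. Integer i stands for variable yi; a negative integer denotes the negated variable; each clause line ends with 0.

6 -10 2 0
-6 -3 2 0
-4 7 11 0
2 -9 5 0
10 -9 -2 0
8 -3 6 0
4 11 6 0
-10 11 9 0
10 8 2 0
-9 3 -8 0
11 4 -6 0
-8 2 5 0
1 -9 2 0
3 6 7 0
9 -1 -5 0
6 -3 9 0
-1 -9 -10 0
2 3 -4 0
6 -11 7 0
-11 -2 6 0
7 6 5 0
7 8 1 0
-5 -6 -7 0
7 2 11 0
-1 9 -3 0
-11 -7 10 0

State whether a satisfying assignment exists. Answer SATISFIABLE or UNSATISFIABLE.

Branch on y1: take y1 = True.
The remaining clauses are satisfied by y2 = False, y3 = False, y4 = False, y5 = False, y6 = True, y7 = False, y8 = False, y9 = False, y10 = True, y11 = True.
So y1=T, y2=F, y3=F, y4=F, y5=F, y6=T, y7=F, y8=F, y9=F, y10=T, y11=T is a satisfying assignment.

SATISFIABLE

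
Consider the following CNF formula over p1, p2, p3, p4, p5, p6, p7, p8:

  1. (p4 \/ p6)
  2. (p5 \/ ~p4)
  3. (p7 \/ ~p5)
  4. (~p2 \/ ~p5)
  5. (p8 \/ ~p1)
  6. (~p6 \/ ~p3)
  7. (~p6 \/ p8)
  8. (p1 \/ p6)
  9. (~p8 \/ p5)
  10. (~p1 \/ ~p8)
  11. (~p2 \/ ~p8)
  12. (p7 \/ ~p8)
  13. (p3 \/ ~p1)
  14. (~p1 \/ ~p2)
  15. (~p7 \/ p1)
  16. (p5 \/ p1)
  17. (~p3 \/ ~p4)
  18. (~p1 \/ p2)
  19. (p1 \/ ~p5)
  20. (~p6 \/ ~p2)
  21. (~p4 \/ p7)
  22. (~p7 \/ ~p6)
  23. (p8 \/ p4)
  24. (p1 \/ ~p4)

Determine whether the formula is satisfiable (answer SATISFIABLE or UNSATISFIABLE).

UNSATISFIABLE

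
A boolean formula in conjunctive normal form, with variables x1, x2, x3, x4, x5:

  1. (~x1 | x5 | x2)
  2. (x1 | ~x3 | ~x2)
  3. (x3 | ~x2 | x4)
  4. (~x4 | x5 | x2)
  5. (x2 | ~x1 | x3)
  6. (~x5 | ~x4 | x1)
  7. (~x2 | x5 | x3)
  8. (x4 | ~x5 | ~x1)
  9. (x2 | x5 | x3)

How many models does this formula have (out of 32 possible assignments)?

Satisfying assignments:
  x1=F x2=F x3=F x4=F x5=T
  x1=F x2=F x3=T x4=F x5=F
  x1=F x2=F x3=T x4=F x5=T
  x1=T x2=F x3=T x4=T x5=T
  x1=T x2=T x3=F x4=T x5=T
  x1=T x2=T x3=T x4=F x5=F
  x1=T x2=T x3=T x4=T x5=F
  x1=T x2=T x3=T x4=T x5=T
That's 8 in total.

8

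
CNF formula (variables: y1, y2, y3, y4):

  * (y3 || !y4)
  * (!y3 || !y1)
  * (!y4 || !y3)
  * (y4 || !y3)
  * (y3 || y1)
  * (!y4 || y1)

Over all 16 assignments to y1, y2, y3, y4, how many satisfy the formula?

2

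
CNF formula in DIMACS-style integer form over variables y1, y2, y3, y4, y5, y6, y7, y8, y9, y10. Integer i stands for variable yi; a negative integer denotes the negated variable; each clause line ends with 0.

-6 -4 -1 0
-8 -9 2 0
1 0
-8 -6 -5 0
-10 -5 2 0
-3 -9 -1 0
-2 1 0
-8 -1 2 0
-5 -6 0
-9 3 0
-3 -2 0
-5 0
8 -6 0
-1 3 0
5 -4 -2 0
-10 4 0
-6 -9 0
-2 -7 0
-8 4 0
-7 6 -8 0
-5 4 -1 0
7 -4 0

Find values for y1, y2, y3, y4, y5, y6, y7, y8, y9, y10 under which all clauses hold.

y1 = 1  y2 = 0  y3 = 1  y4 = 1  y5 = 0  y6 = 0  y7 = 1  y8 = 0  y9 = 0  y10 = 1

(y1) is a unit clause, so y1 = True.
The clause (¬y5) is unit: y5 must be False.
The clause (y3) is unit: y3 must be True.
Unit propagation: (¬y9) forces y9 = False.
The clause (¬y2) is unit: y2 must be False.
Unit propagation: (¬y8) forces y8 = False.
(¬y6) is a unit clause, so y6 = False.
Pure literal: y7 appears only positively; assign y7 = True.
Set y4 = True and propagate.
y10 is now unconstrained; take y10 = True.
Every clause has at least one true literal under this assignment.
Check each clause:
  1. (¬y1 ∨ ¬y4 ∨ ¬y6) — ¬y6 is true.
  2. (y2 ∨ ¬y8 ∨ ¬y9) — ¬y8 is true.
  3. (y1) — y1 is true.
  4. (¬y5 ∨ ¬y6 ∨ ¬y8) — ¬y8 is true.
  5. (¬y10 ∨ y2 ∨ ¬y5) — ¬y5 is true.
  6. (¬y9 ∨ ¬y1 ∨ ¬y3) — ¬y9 is true.
  7. (y1 ∨ ¬y2) — y1 is true.
  8. (y2 ∨ ¬y8 ∨ ¬y1) — ¬y8 is true.
  9. (¬y5 ∨ ¬y6) — ¬y6 is true.
  10. (y3 ∨ ¬y9) — y3 is true.
  11. (¬y3 ∨ ¬y2) — ¬y2 is true.
  12. (¬y5) — ¬y5 is true.
  13. (y8 ∨ ¬y6) — ¬y6 is true.
  14. (¬y1 ∨ y3) — y3 is true.
  15. (¬y2 ∨ ¬y4 ∨ y5) — ¬y2 is true.
  16. (¬y10 ∨ y4) — y4 is true.
  17. (¬y6 ∨ ¬y9) — ¬y6 is true.
  18. (¬y7 ∨ ¬y2) — ¬y2 is true.
  19. (y4 ∨ ¬y8) — ¬y8 is true.
  20. (¬y7 ∨ y6 ∨ ¬y8) — ¬y8 is true.
  21. (¬y5 ∨ ¬y1 ∨ y4) — ¬y5 is true.
  22. (¬y4 ∨ y7) — y7 is true.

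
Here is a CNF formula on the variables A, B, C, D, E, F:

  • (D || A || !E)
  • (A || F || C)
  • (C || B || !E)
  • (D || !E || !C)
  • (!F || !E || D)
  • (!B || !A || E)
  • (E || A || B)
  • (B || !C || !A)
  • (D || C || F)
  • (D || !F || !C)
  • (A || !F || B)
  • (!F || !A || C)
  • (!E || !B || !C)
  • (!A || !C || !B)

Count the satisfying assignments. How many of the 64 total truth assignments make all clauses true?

9

Split on C, then A.
  C=T, A=T: a clause becomes empty — 0.
  C=T, A=F: remaining (B,D,E,F) ∈ {(F,T,T,F); (T,F,F,F); (T,T,F,F); (T,T,F,T)} — 4.
  C=F, A=T: remaining (B,D,E,F) ∈ {(F,T,F,F); (T,T,T,F)} — 2.
  C=F, A=F: remaining (B,D,E,F) ∈ {(T,F,F,T); (T,T,F,T); (T,T,T,T)} — 3.
Total: 0 + 4 + 2 + 3 = 9.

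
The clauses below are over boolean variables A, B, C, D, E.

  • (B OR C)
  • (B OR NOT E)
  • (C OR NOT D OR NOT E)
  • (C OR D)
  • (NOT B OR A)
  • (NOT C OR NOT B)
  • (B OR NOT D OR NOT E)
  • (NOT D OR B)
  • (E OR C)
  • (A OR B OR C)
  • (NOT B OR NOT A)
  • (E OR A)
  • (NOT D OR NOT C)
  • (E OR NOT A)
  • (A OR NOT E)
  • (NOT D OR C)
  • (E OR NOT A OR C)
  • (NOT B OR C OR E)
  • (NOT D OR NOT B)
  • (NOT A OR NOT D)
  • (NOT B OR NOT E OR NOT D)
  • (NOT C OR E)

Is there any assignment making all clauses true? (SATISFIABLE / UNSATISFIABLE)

B = True:
  propagation gives A=True; an empty clause results — contradiction.
B = False:
  propagation gives C=True, E=False; an empty clause results — contradiction.
Every branch closes, so no satisfying assignment exists.

UNSATISFIABLE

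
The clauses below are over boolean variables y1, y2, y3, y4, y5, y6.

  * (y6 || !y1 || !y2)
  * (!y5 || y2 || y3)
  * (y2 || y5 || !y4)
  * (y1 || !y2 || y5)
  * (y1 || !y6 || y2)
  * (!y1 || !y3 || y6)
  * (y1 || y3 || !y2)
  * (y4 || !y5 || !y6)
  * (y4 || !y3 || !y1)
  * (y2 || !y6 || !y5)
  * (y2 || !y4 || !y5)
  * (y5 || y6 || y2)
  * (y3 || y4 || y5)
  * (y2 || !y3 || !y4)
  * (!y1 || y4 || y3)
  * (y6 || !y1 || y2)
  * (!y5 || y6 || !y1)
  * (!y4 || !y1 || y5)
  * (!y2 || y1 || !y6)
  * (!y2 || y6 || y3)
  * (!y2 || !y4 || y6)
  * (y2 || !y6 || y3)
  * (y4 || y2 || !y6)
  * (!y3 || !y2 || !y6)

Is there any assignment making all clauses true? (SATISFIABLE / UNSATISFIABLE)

Branch on y1: take y1 = True.
Set y2 = True and propagate.
  then y6 is forced to True.
  then y3 is forced to False.
  then y4 is forced to True.
  then y5 is forced to True.
Every clause has at least one true literal under this assignment.
So y1 = T  y2 = T  y3 = F  y4 = T  y5 = T  y6 = T is a satisfying assignment.

SATISFIABLE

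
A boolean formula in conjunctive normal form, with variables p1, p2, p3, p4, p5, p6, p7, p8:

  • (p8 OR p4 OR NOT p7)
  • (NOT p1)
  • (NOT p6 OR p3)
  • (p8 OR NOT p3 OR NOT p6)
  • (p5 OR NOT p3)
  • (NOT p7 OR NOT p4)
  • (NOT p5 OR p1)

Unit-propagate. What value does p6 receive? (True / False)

Unit clause (NOT p1) sets p1 = False.
(p1 OR NOT p5): since p1 = False, the clause reduces to (NOT p5). p5 = False.
From (p5 OR NOT p3) and p5 = False: p3 = False.
From (p3 OR NOT p6) and p3 = False: p6 = False.

False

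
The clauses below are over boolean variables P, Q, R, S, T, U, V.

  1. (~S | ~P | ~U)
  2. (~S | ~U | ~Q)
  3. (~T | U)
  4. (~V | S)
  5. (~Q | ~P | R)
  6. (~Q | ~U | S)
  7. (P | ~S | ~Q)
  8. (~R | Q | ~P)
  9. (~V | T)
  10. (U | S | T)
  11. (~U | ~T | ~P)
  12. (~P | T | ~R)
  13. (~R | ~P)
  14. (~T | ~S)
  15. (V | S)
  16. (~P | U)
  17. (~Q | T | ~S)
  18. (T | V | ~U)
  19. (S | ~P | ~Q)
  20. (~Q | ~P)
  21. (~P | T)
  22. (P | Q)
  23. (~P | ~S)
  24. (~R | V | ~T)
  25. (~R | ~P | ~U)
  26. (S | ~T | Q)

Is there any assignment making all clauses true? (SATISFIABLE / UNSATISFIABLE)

P = True:
  propagation gives R=False, Q=False, U=True, S=False; an empty clause results — contradiction.
P = False:
  propagation gives Q=True, S=False, V=False; an empty clause results — contradiction.
Every branch closes, so no satisfying assignment exists.

UNSATISFIABLE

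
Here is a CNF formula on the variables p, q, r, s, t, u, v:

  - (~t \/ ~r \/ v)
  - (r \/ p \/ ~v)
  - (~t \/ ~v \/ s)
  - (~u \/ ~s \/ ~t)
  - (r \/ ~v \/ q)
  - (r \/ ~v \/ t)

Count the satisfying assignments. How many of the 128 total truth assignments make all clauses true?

Split on v, then r.
  v=1, r=1: p, q free; 5 ways for (s,t,u) × 2^2 = 20.
  v=1, r=0: remaining (p,q,s,t,u) ∈ {(1,1,1,1,0)} — 1.
  v=0, r=1: forces t=0; p, q, s, u free → 2^4 = 16.
  v=0, r=0: p, q free; 7 ways for (s,t,u) × 2^2 = 28.
Total: 20 + 1 + 16 + 28 = 65.

65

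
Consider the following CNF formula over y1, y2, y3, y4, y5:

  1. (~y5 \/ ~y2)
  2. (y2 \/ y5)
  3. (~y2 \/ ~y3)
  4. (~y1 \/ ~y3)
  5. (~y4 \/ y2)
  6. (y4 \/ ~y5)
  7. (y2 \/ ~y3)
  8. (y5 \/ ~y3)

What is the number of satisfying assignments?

4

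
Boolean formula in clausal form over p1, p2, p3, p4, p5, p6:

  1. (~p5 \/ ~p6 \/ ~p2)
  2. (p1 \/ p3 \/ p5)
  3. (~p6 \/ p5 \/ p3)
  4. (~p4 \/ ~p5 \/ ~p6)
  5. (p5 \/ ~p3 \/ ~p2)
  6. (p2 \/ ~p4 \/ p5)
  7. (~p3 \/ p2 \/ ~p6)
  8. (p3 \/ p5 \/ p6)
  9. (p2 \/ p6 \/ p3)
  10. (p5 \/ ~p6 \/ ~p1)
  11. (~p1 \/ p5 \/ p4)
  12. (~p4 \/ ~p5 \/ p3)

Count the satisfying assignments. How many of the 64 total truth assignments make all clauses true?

13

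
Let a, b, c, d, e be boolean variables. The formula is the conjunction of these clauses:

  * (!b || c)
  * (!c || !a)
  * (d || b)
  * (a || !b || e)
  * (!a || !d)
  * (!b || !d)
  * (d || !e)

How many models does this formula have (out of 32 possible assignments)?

4

The models are:
  a=F b=F c=F d=T e=F
  a=F b=F c=F d=T e=T
  a=F b=F c=T d=T e=F
  a=F b=F c=T d=T e=T
That's 4 in total.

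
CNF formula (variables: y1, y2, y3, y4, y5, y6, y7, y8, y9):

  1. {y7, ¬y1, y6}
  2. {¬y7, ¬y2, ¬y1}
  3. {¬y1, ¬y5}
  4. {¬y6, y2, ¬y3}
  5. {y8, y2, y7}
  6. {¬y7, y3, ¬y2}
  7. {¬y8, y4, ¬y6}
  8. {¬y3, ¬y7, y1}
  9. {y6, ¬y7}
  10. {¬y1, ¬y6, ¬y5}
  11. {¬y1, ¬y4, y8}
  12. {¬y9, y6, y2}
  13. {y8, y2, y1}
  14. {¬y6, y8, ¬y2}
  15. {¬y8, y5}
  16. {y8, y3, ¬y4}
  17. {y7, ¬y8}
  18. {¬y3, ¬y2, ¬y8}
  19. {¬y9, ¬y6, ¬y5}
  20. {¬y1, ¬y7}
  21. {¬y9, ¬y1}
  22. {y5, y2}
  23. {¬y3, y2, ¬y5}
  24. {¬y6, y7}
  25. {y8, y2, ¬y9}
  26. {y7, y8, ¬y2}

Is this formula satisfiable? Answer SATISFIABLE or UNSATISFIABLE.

SATISFIABLE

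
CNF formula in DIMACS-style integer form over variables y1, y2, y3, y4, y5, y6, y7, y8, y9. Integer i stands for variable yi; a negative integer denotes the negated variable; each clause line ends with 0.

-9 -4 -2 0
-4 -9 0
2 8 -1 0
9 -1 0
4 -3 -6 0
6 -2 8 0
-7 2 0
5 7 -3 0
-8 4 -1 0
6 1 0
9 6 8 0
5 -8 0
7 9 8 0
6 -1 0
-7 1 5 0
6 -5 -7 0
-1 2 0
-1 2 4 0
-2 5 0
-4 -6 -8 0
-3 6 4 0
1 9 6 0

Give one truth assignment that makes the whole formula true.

Pure literal: y3 appears only negated; assign y3 = False.
Branch on y1: take y1 = False.
  then y6 is forced to True.
Try y2 = True.
  then y5 is forced to True.
Try y4 = False.
The remaining clauses are satisfied by y7 = True, y8 = True, y9 = False.

y1=False  y2=True  y3=False  y4=False  y5=True  y6=True  y7=True  y8=True  y9=False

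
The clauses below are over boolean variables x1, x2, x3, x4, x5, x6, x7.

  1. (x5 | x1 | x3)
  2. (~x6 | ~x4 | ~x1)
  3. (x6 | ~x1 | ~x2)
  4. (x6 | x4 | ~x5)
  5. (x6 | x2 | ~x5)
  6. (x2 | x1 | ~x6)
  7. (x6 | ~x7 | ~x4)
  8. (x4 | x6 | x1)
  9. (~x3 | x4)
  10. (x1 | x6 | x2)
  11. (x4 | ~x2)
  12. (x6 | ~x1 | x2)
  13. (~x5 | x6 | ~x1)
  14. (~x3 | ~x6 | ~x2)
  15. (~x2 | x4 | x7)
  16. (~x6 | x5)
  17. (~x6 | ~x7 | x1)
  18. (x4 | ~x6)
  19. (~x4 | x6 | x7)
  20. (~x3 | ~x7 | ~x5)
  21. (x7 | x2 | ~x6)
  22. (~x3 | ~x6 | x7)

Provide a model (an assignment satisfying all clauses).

x1=F, x2=T, x3=F, x4=T, x5=T, x6=T, x7=F

Branch on x1: take x1 = False.
Branch on x2: take x2 = True.
  then x4 is forced to True.
Branch on x3: take x3 = False.
  then x5 is forced to True.
For the remaining variables, x6 = True, x7 = False works.
Every clause has at least one true literal under this assignment.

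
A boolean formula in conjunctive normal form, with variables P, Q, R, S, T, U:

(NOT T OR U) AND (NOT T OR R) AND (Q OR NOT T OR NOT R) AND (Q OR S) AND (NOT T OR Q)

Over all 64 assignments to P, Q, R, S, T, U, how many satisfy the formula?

Split on T, then Q.
  T=T, Q=T: remaining (P,R,S,U) ∈ {(F,T,F,T); (F,T,T,T); (T,T,F,T); (T,T,T,T)} — 4.
  T=T, Q=F: a clause becomes empty — 0.
  T=F, Q=T: P, R, S, U free → 2^4 = 16.
  T=F, Q=F: forces S=T; P, R, U free → 2^3 = 8.
Total: 4 + 0 + 16 + 8 = 28.

28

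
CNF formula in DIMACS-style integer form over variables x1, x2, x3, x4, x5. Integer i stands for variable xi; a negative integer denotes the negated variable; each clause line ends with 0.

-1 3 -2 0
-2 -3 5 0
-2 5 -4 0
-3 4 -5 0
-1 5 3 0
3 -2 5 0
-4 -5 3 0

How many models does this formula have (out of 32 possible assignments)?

13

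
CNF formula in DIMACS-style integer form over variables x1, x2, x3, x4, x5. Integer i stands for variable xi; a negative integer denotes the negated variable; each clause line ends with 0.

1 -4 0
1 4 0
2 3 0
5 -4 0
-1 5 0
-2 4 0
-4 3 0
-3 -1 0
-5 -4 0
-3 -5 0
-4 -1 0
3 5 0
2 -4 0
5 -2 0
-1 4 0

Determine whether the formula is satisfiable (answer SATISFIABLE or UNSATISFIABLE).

x4 = True:
  propagation gives x1=True; an empty clause results — contradiction.
x4 = False:
  propagation gives x1=True; an empty clause results — contradiction.
Every branch closes, so no satisfying assignment exists.

UNSATISFIABLE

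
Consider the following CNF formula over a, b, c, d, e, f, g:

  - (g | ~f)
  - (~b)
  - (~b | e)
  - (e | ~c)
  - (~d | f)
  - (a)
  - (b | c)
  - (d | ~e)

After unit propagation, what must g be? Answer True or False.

True

(~b) is a unit clause: b = False.
(a) stands alone — a = True.
From (c | b) and b = False: c = True.
(~c | e): since c = True, the clause reduces to (e). e = True.
In (~e | d), ~e is now false; d must hold, so d = True.
In (~d | f), ~d is now false; f must hold, so f = True.
(g | ~f) with f = True leaves only g, so g = True.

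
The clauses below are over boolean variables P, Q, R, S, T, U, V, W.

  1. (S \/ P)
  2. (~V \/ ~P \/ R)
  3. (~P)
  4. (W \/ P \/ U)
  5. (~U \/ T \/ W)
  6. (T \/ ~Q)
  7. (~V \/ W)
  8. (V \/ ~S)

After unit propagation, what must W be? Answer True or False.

(~P) is a unit clause: P = False.
From (P \/ S) and P = False: S = True.
(V \/ ~S): since S = True, the clause reduces to (V). V = True.
From (~V \/ W) and V = True: W = True.

True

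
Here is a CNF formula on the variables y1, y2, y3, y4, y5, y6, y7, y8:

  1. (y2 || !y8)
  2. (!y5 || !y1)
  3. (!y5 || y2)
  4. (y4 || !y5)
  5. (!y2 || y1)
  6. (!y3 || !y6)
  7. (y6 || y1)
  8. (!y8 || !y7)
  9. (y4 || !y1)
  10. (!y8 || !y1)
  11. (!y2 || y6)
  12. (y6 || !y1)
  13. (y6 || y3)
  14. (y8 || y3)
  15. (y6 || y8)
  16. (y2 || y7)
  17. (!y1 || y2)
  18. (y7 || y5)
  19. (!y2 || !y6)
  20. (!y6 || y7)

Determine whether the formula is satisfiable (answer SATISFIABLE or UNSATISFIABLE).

UNSATISFIABLE

y6 = True:
  propagation gives y3=False, y8=True, y2=True; an empty clause results — contradiction.
y6 = False:
  propagation gives y1=True; an empty clause results — contradiction.
Every branch closes, so no satisfying assignment exists.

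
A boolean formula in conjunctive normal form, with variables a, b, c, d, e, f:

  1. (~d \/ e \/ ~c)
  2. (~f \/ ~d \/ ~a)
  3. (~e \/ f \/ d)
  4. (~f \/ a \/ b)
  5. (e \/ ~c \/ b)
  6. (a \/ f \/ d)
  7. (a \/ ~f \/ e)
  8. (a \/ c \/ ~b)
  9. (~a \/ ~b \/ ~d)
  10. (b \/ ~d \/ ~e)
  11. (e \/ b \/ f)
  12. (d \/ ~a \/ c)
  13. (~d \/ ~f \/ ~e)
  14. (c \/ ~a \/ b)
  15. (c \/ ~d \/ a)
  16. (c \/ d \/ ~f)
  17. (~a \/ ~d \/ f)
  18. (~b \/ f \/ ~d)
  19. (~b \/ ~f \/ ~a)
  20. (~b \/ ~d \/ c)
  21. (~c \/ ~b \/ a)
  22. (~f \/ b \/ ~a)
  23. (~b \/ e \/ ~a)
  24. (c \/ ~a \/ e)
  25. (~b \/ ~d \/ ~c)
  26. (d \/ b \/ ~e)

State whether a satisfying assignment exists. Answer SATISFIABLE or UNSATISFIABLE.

UNSATISFIABLE

a = True:
  d = True:
    propagation gives f=False; an empty clause results — contradiction.
  d = False:
    b = True:
      propagation gives f=False, e=False; contradiction.
    b = False:
      propagation gives e=True; contradiction.
a = False:
  d = True:
    propagation gives c=True, e=True, b=True; an empty clause results — contradiction.
  d = False:
    propagation gives f=True, b=True, e=True, c=True; an empty clause results — contradiction.
Every branch closes, so no satisfying assignment exists.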